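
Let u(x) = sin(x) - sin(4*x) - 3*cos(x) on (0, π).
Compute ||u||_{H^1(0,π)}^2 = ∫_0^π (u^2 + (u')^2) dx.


||u||_{H^1(0,π)}^2 = 32/5 + 37*π/2

u'(x) = 3*sin(x) + cos(x) - 4*cos(4*x).
Expand u² and (u')² and integrate term by term on (0, π), using: for integers n ≥ 1, ∫_0^π sin²(nx) dx = ∫_0^π cos²(nx) dx = π/2; for n ≠ n', ∫_0^π sin(nx)sin(n'x) dx = ∫_0^π cos(nx)cos(n'x) dx = 0; and by product-to-sum, ∫_0^π sin(nx)cos(n'x) dx = ½∫_0^π [sin((n+n')x) + sin((n−n')x)] dx, which is 0 when n+n' is even and 2n/(n²−n'²) when n+n' is odd (it need not vanish on (0, π)).
  u² squared terms: (-1)²·∫sin(4x)² dx = 1·π/2 = π/2;  (-3)²·∫cos(x)² dx = 9·π/2 = 9*π/2;  (1)²·∫sin(x)² dx = 1·π/2 = π/2.
  u² cross terms: 2·(-1)·(-3)·∫sin(4x)·cos(x) dx = 6·(8/15) = 16/5;  2·(-1)·(1)·∫sin(4x)·sin(x) dx = -2·(0) = 0;  2·(-3)·(1)·∫cos(x)·sin(x) dx = -6·(0) = 0.
  So ∫_0^π u² dx = π/2 + 9*π/2 + π/2 + 16/5 + 0 + 0 = 16/5 + 11*π/2.
  (u')² squared terms: (-4)²·∫cos(4x)² dx = 16·π/2 = 8*π;  (3)²·∫sin(x)² dx = 9·π/2 = 9*π/2;  (1)²·∫cos(x)² dx = 1·π/2 = π/2.
  (u')² cross terms: 2·(-4)·(3)·∫cos(4x)·sin(x) dx = -24·(-2/15) = 16/5;  2·(-4)·(1)·∫cos(4x)·cos(x) dx = -8·(0) = 0;  2·(3)·(1)·∫sin(x)·cos(x) dx = 6·(0) = 0.
  So ∫_0^π (u')² dx = 8*π + 9*π/2 + π/2 + 16/5 + 0 + 0 = 16/5 + 13*π.
||u||_{H^1}^2 = (16/5 + 11*π/2) + (16/5 + 13*π) = 32/5 + 37*π/2.


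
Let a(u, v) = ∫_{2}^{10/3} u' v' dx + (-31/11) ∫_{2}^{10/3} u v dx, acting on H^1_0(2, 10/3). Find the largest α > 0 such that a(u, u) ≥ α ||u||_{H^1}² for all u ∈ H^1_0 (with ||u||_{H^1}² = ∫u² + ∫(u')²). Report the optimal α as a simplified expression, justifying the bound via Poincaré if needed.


α = (-496 + 99*π^2)/(11*(16 + 9*π^2))

Coercivity of a(·,·) on H^1_0(2, 10/3) means a(u, u) ≥ α ||u||_{H^1}² for every u ∈ H^1_0.
The interval has length L = 4/3, and Poincaré/coercivity depend only on L. Here a(u, u) = ∫(u')² + (-31/11)·∫u².
Here c = -31/11 < 0 with |c| < (π/L)² = 9*π^2/16, so coercivity still holds. The condition a(u,u) ≥ α||u||_{H^1}² reads (1−α)∫(u')² ≥ (α−c)∫u². Any admissible α is ≤ 1 (rapidly oscillating u have ∫u²/∫(u')² → 0), and α = 1 would force 0 ≥ (1−c)∫u², impossible since c < 1; so 1−α > 0. By the sharp Poincaré inequality on H^1_0 of an interval of length L, ∫(u')² ≥ (π/L)²∫u² with equality for the first sine mode sin(π(x−x₀)/L) (x₀ the left endpoint), so the inequality holds for all u iff (1−α)(π/L)² ≥ α − c, i.e. α ≤ ((π/L)² + c)/((π/L)² + 1) = (1 + c(L/π)²)/(1 + (L/π)²). (Direct route, valid since c ≤ 0: Poincaré gives c∫u² ≥ c(L/π)²∫(u')², so a(u,u) ≥ (1 + c(L/π)²)∫(u')², while ||u||_{H^1}² ≤ (1 + (L/π)²)∫(u')²; dividing yields the same α.) With (π/L)² = 9*π^2/16 and c = -31/11, the largest admissible constant is α = ((π/L)² + c)/((π/L)² + 1).
Simplifying, α = (-496 + 99*π^2)/(11*(16 + 9*π^2)).


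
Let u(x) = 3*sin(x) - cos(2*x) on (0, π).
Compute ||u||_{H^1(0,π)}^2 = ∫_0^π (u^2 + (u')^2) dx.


||u||_{H^1(0,π)}^2 = 20 + 23*π/2

u'(x) = 2*sin(2*x) + 3*cos(x).
Expand u² and (u')² and integrate term by term on (0, π), using: for integers n ≥ 1, ∫_0^π sin²(nx) dx = ∫_0^π cos²(nx) dx = π/2; for n ≠ n', ∫_0^π sin(nx)sin(n'x) dx = ∫_0^π cos(nx)cos(n'x) dx = 0; and by product-to-sum, ∫_0^π sin(nx)cos(n'x) dx = ½∫_0^π [sin((n+n')x) + sin((n−n')x)] dx, which is 0 when n+n' is even and 2n/(n²−n'²) when n+n' is odd (it need not vanish on (0, π)).
  u² squared terms: (-1)²·∫cos(2x)² dx = 1·π/2 = π/2;  (3)²·∫sin(x)² dx = 9·π/2 = 9*π/2.
  u² cross terms: 2·(-1)·(3)·∫cos(2x)·sin(x) dx = -6·(-2/3) = 4.
  So ∫_0^π u² dx = π/2 + 9*π/2 + 4 = 4 + 5*π.
  (u')² squared terms: (2)²·∫sin(2x)² dx = 4·π/2 = 2*π;  (3)²·∫cos(x)² dx = 9·π/2 = 9*π/2.
  (u')² cross terms: 2·(2)·(3)·∫sin(2x)·cos(x) dx = 12·(4/3) = 16.
  So ∫_0^π (u')² dx = 2*π + 9*π/2 + 16 = 16 + 13*π/2.
||u||_{H^1}^2 = (4 + 5*π) + (16 + 13*π/2) = 20 + 23*π/2.


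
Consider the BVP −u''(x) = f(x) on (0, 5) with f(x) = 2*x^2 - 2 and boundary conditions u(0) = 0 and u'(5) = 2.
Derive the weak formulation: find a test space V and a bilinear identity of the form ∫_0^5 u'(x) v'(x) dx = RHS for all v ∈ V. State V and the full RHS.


V = {v ∈ H^1(0, 5) : v(0) = 0} (test functions vanish at x = 0 where u is specified); weak form: ∫_0^5 u'v' dx = ∫_0^5 (2*x^2 - 2) v dx + 2·v(5) for all v ∈ V.

Multiply both sides by a test function v and integrate from 0 to 5:
  ∫_0^5 −u''(x) v(x) dx = ∫_0^5 f(x) v(x) dx.
Integrate the LHS by parts once:
  ∫_0^5 −u'' v dx = −[u'(x) v(x)]_0^5 + ∫_0^5 u'(x) v'(x) dx.
Thus ∫_0^5 u'(x) v'(x) dx = ∫_0^5 f(x) v(x) dx + [u'(x) v(x)]_0^5.
Choose V so that boundary terms are either known or forced to vanish.
Mixed BC: u(0) = 0 (Dirichlet) and u'(5) = 2 (Neumann). Define V = {v ∈ H^1(0, 5) : v(0) = 0}. Then [u' v]_0^5 = u'(5)·v(5) − u'(0)·0 = 2·v(5).
Weak formulation: find u (satisfying any essential BC) such that ∫_0^5 u'(x) v'(x) dx = ∫_0^5 f v dx + 2·v(5) for all v ∈ V (Dirichlet at 0 absorbed into V; Neumann datum at x = 5 contributes the boundary term).
Substituting f(x) = 2*x^2 - 2, the right-hand side is ∫_0^5 (2*x^2 - 2) v dx + 2·v(5).


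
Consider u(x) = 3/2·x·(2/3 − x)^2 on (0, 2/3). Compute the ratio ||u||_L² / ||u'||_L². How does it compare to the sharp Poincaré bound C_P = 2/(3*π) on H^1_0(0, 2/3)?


||u||_L² / ||u'||_L² = sqrt(14)/21 < C_P = 2/(3*π).

u(x) = 3/2·x·(2/3 − x)^2, so u'(x) = (3*x - 2)*(9*x - 2)/6.
u(x) = 3/2·x·(2/3 − x)^2 vanishes at x = 0 and x = 2/3, so u ∈ H^1_0(0, 2/3). Differentiate via the product rule and integrate the resulting polynomials term by term.
  ∫_0^2/3 u² dx = ∫_0^2/3 (9*x^6/4 - 6*x^5 + 6*x^4 - 8*x^3/3 + 4*x^2/9) dx. Term by term:
    ∫_0^2/3 9*x^6/4 dx = 32/1701;  ∫_0^2/3 -6*x^5 dx = -64/729;  ∫_0^2/3 6*x^4 dx = 64/405;
    ∫_0^2/3 -8*x^3/3 dx = -32/243;  ∫_0^2/3 4*x^2/9 dx = 32/729.
  Sum: 32/1701 − 64/729 + 64/405 − 32/243 + 32/729 = 32/25515.
  ∫_0^2/3 (u')² dx = ∫_0^2/3 (81*x^4/4 - 36*x^3 + 22*x^2 - 16*x/3 + 4/9) dx. Term by term:
    ∫_0^2/3 81*x^4/4 dx = 8/15;  ∫_0^2/3 -36*x^3 dx = -16/9;  ∫_0^2/3 22*x^2 dx = 176/81;
    ∫_0^2/3 -16*x/3 dx = -32/27;  ∫_0^2/3 4/9 dx = 8/27.
  Sum: 8/15 − 16/9 + 176/81 − 32/27 + 8/27 = 16/405.
∫_0^2/3 u² dx = 32/25515, so ||u||_L² = 4*sqrt(70)/945.
∫_0^2/3 (u')² dx = 16/405, so ||u'||_L² = 4*sqrt(5)/45.
Ratio ||u||_L² / ||u'||_L² = sqrt(14)/21.
Sharp Poincaré constant on H^1_0(0, 2/3) is C_P = L/π = 2/(3*π), achieved by sin(3*π/2·x).
A polynomial bump cannot attain the sharp Poincaré constant (only the first sine eigenfunction does), so the ratio is strictly less than C_P, consistent with ||u||_L² ≤ C_P ||u'||_L².


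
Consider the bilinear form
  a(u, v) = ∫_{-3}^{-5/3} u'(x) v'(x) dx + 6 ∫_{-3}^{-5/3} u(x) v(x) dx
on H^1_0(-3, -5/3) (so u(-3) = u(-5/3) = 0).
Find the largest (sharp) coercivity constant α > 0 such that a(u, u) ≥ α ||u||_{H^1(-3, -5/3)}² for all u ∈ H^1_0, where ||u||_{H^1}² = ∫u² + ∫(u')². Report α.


α = 1

Coercivity of a(·,·) on H^1_0(-3, -5/3) means a(u, u) ≥ α ||u||_{H^1}² for every u ∈ H^1_0.
The interval has length L = 4/3, and Poincaré/coercivity depend only on L. Here a(u, u) = ∫(u')² + (6)·∫u².
Here c = 6 ≥ 1, so a(u,u) = ∫(u')² + c∫u² ≥ ∫(u')² + ∫u² = ||u||_{H^1}², i.e. α = 1 works. No larger α is possible: a(u,u) ≥ α||u||_{H^1}² means (1−α)∫(u')² ≥ (α−c)∫u², and for the modes u_n = sin(nπ(x−x₀)/L) (x₀ the left endpoint) one has ∫u_n²/∫(u_n')² = (L/(nπ))² → 0, so a(u_n,u_n)/||u_n||_{H^1}² → 1. Hence the optimal constant is α = 1.
Therefore α = 1.


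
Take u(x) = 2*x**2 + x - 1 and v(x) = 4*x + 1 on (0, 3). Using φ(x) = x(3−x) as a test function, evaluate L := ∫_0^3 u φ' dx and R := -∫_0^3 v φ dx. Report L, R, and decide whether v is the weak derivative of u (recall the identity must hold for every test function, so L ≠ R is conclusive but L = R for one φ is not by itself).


LHS = -63/2, RHS = -63/2. Yes, v = u' weakly.

u(x) = 2*x**2 + x - 1, classical derivative u'(x) = 4*x + 1.
φ(x) = x(3−x), so φ'(x) = 3 - 2*x.
Note φ(0) = φ(3) = 0, so the boundary term u·φ vanishes.
LHS = ∫_0^3 u(x) φ'(x) dx = ∫_0^3 (-4*x^3 + 4*x^2 + 5*x - 3) dx. Term by term:
  ∫_0^3 -4*x^3 dx = -81;  ∫_0^3 4*x^2 dx = 36;  ∫_0^3 5*x dx = 45/2;
  ∫_0^3 -3 dx = -9.
Sum: -81 + 36 + 45/2 − 9 = -63/2.
So LHS = -63/2.
∫_0^3 v(x) φ(x) dx = ∫_0^3 (-4*x^3 + 11*x^2 + 3*x) dx. Term by term:
  ∫_0^3 -4*x^3 dx = -81;  ∫_0^3 11*x^2 dx = 99;  ∫_0^3 3*x dx = 27/2.
Sum: -81 + 99 + 27/2 = 63/2.
So RHS = -∫_0^3 v(x) φ(x) dx = -63/2.
LHS = RHS, so the identity holds for this test φ.
Moreover u is smooth here and v(x) = u'(x) = 4*x + 1 pointwise, so the identity holds for every test function. Hence v is the weak derivative of u.


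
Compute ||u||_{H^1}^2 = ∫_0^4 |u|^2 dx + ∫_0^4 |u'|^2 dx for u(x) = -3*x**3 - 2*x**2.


||u||_{H^1}^2 = 1083904/21

The H^1 norm (squared) on an interval (0, L) is
  ||u||_{H^1}^2 = ∫_0^L u(x)^2 dx + ∫_0^L u'(x)^2 dx.
Compute u'(x) = -9*x**2 - 4*x.
Then u(x)^2 = 9*x**6 + 12*x**5 + 4*x**4 and u'(x)^2 = 81*x**4 + 72*x**3 + 16*x**2.
Integrate each monomial from 0 to 4 using ∫_0^4 c·x^n dx = c·4^(n+1)/(n+1):
  ∫_0^4 u(x)^2 dx = ∫_0^4 (9*x^6 + 12*x^5 + 4*x^4) dx. Term by term:
    ∫_0^4 9*x^6 dx = 147456/7;  ∫_0^4 12*x^5 dx = 8192;  ∫_0^4 4*x^4 dx = 4096/5.
  Sum: 147456/7 + 8192 + 4096/5 = 1052672/35.
  ∫_0^4 u'(x)^2 dx = ∫_0^4 (81*x^4 + 72*x^3 + 16*x^2) dx. Term by term:
    ∫_0^4 81*x^4 dx = 82944/5;  ∫_0^4 72*x^3 dx = 4608;  ∫_0^4 16*x^2 dx = 1024/3.
  Sum: 82944/5 + 4608 + 1024/3 = 323072/15.
Adding: ||u||_{H^1}^2 = 1052672/35 + 323072/15 = 1083904/21.


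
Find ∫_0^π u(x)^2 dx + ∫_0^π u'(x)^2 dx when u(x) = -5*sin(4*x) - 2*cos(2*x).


||u||_{H^1(0,π)}^2 = 445*π/2

u'(x) = 4*sin(2*x) - 20*cos(4*x).
Expand u² and (u')² and integrate term by term on (0, π), using: for integers n ≥ 1, ∫_0^π sin²(nx) dx = ∫_0^π cos²(nx) dx = π/2; for n ≠ n', ∫_0^π sin(nx)sin(n'x) dx = ∫_0^π cos(nx)cos(n'x) dx = 0; and by product-to-sum, ∫_0^π sin(nx)cos(n'x) dx = ½∫_0^π [sin((n+n')x) + sin((n−n')x)] dx, which is 0 when n+n' is even and 2n/(n²−n'²) when n+n' is odd (it need not vanish on (0, π)).
  u² squared terms: (-5)²·∫sin(4x)² dx = 25·π/2 = 25*π/2;  (-2)²·∫cos(2x)² dx = 4·π/2 = 2*π.
  u² cross terms: 2·(-5)·(-2)·∫sin(4x)·cos(2x) dx = 20·(0) = 0.
  So ∫_0^π u² dx = 25*π/2 + 2*π + 0 = 29*π/2.
  (u')² squared terms: (-20)²·∫cos(4x)² dx = 400·π/2 = 200*π;  (4)²·∫sin(2x)² dx = 16·π/2 = 8*π.
  (u')² cross terms: 2·(-20)·(4)·∫cos(4x)·sin(2x) dx = -160·(0) = 0.
  So ∫_0^π (u')² dx = 200*π + 8*π + 0 = 208*π.
||u||_{H^1}^2 = (29*π/2) + (208*π) = 445*π/2.


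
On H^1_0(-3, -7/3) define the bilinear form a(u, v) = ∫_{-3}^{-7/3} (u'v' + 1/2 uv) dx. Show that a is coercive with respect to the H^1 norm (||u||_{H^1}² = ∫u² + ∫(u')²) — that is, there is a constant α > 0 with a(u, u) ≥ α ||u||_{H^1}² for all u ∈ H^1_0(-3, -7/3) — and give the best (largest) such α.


α = (2 + 9*π^2)/(4 + 9*π^2)

Coercivity of a(·,·) on H^1_0(-3, -7/3) means a(u, u) ≥ α ||u||_{H^1}² for every u ∈ H^1_0.
The interval has length L = 2/3, and Poincaré/coercivity depend only on L. Here a(u, u) = ∫(u')² + (1/2)·∫u².
Here 0 < c = 1/2 < 1. The condition a(u,u) ≥ α||u||_{H^1}² reads (1−α)∫(u')² ≥ (α−c)∫u². Any admissible α is ≤ 1 (rapidly oscillating u have ∫u²/∫(u')² → 0), and α = 1 would force 0 ≥ (1−c)∫u², impossible since c < 1; so 1−α > 0. By the sharp Poincaré inequality on H^1_0 of an interval of length L, ∫(u')² ≥ (π/L)²∫u² with equality for the first sine mode sin(π(x−x₀)/L) (x₀ the left endpoint), so the inequality holds for all u iff (1−α)(π/L)² ≥ α − c, i.e. α ≤ ((π/L)² + c)/((π/L)² + 1) = (1 + c(L/π)²)/(1 + (L/π)²). With (π/L)² = 9*π^2/4 and c = 1/2, the largest admissible constant is α = ((π/L)² + c)/((π/L)² + 1).
Simplifying, α = (2 + 9*π^2)/(4 + 9*π^2).


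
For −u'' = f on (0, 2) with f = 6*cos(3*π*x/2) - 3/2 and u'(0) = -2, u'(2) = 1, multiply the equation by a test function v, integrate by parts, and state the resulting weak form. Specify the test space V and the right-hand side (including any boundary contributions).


V = H^1(0, 2) (v unrestricted at boundary; u is determined up to an additive constant); weak form: ∫_0^2 u'v' dx = ∫_0^2 (6*cos(3*π*x/2) - 3/2) v dx + v(2) + 2·v(0) for all v ∈ V.

Multiply both sides by a test function v and integrate from 0 to 2:
  ∫_0^2 −u''(x) v(x) dx = ∫_0^2 f(x) v(x) dx.
Integrate the LHS by parts once:
  ∫_0^2 −u'' v dx = −[u'(x) v(x)]_0^2 + ∫_0^2 u'(x) v'(x) dx.
Thus ∫_0^2 u'(x) v'(x) dx = ∫_0^2 f(x) v(x) dx + [u'(x) v(x)]_0^2.
Choose V so that boundary terms are either known or forced to vanish.
u has inhomogeneous Neumann u'(0) = -2, u'(2) = 1. [u' v]_0^2 = (1)·v(2) − (-2)·v(0) = v(2) + 2·v(0). Take V = H^1(0, 2); boundary term becomes part of RHS.
Weak formulation: find u (satisfying any essential BC) such that ∫_0^2 u'(x) v'(x) dx = ∫_0^2 f v dx + v(2) + 2·v(0) for all v ∈ V (Neumann data are natural BCs: they enter the RHS as boundary terms).
Substituting f(x) = 6*cos(3*π*x/2) - 3/2, the right-hand side is ∫_0^2 (6*cos(3*π*x/2) - 3/2) v dx + v(2) + 2·v(0).
Compatibility check (pure Neumann): taking v ≡ 1 ∈ V gives 0 = ∫_0^2 f dx + (1) − (-2), i.e. ∫_0^2 f dx must equal u'(0) − u'(2) = -3. Indeed ∫_0^2 (6*cos(3*π*x/2) - 3/2) dx = -3, so the data are compatible. The solution is then unique only up to an additive constant (fix it e.g. by requiring ∫_0^2 u dx = 0).


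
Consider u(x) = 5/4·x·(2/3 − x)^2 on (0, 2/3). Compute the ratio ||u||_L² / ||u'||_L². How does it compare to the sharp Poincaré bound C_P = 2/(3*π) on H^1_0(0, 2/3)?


||u||_L² / ||u'||_L² = sqrt(14)/21 < C_P = 2/(3*π).

u(x) = 5/4·x·(2/3 − x)^2, so u'(x) = 15*x^2/4 - 10*x/3 + 5/9.
u(x) = 5/4·x·(2/3 − x)^2 vanishes at x = 0 and x = 2/3, so u ∈ H^1_0(0, 2/3). Differentiate via the product rule and integrate the resulting polynomials term by term.
  ∫_0^2/3 u² dx = ∫_0^2/3 (25*x^6/16 - 25*x^5/6 + 25*x^4/6 - 50*x^3/27 + 25*x^2/81) dx. Term by term:
    ∫_0^2/3 25*x^6/16 dx = 200/15309;  ∫_0^2/3 -25*x^5/6 dx = -400/6561;  ∫_0^2/3 25*x^4/6 dx = 80/729;
    ∫_0^2/3 -50*x^3/27 dx = -200/2187;  ∫_0^2/3 25*x^2/81 dx = 200/6561.
  Sum: 200/15309 − 400/6561 + 80/729 − 200/2187 + 200/6561 = 40/45927.
  ∫_0^2/3 (u')² dx = ∫_0^2/3 (225*x^4/16 - 25*x^3 + 275*x^2/18 - 100*x/27 + 25/81) dx. Term by term:
    ∫_0^2/3 225*x^4/16 dx = 10/27;  ∫_0^2/3 -25*x^3 dx = -100/81;  ∫_0^2/3 275*x^2/18 dx = 1100/729;
    ∫_0^2/3 -100*x/27 dx = -200/243;  ∫_0^2/3 25/81 dx = 50/243.
  Sum: 10/27 − 100/81 + 1100/729 − 200/243 + 50/243 = 20/729.
∫_0^2/3 u² dx = 40/45927, so ||u||_L² = 2*sqrt(70)/567.
∫_0^2/3 (u')² dx = 20/729, so ||u'||_L² = 2*sqrt(5)/27.
Ratio ||u||_L² / ||u'||_L² = sqrt(14)/21.
Sharp Poincaré constant on H^1_0(0, 2/3) is C_P = L/π = 2/(3*π), achieved by sin(3*π/2·x).
A polynomial bump cannot attain the sharp Poincaré constant (only the first sine eigenfunction does), so the ratio is strictly less than C_P, consistent with ||u||_L² ≤ C_P ||u'||_L².


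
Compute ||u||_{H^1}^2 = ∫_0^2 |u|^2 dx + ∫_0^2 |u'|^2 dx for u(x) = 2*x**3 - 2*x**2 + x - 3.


||u||_{H^1}^2 = 4016/35

The H^1 norm (squared) on an interval (0, L) is
  ||u||_{H^1}^2 = ∫_0^L u(x)^2 dx + ∫_0^L u'(x)^2 dx.
Compute u'(x) = 6*x**2 - 4*x + 1.
Then u(x)^2 = 4*x**6 - 8*x**5 + 8*x**4 - 16*x**3 + 13*x**2 - 6*x + 9 and u'(x)^2 = 36*x**4 - 48*x**3 + 28*x**2 - 8*x + 1.
Integrate each monomial from 0 to 2 using ∫_0^2 c·x^n dx = c·2^(n+1)/(n+1):
  ∫_0^2 u(x)^2 dx = ∫_0^2 (4*x^6 - 8*x^5 + 8*x^4 - 16*x^3 + 13*x^2 - 6*x + 9) dx. Term by term:
    ∫_0^2 4*x^6 dx = 512/7;  ∫_0^2 -8*x^5 dx = -256/3;  ∫_0^2 8*x^4 dx = 256/5;
    ∫_0^2 -16*x^3 dx = -64;  ∫_0^2 13*x^2 dx = 104/3;  ∫_0^2 -6*x dx = -12;
    ∫_0^2 9 dx = 18.
  Sum: 512/7 − 256/3 + 256/5 − 64 + 104/3 − 12 + 18 = 1646/105.
  ∫_0^2 u'(x)^2 dx = ∫_0^2 (36*x^4 - 48*x^3 + 28*x^2 - 8*x + 1) dx. Term by term:
    ∫_0^2 36*x^4 dx = 1152/5;  ∫_0^2 -48*x^3 dx = -192;  ∫_0^2 28*x^2 dx = 224/3;
    ∫_0^2 -8*x dx = -16;  ∫_0^2 1 dx = 2.
  Sum: 1152/5 − 192 + 224/3 − 16 + 2 = 1486/15.
Adding: ||u||_{H^1}^2 = 1646/105 + 1486/15 = 4016/35.


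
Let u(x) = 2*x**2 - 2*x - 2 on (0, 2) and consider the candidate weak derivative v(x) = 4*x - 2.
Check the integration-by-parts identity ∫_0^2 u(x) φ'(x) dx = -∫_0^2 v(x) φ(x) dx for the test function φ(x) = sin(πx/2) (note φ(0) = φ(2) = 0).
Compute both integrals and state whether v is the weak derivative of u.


LHS = -8/π, RHS = -8/π. Yes, v = u' weakly.

u(x) = 2*x**2 - 2*x - 2, classical derivative u'(x) = 4*x - 2.
φ(x) = sin(πx/2), so φ'(x) = π*cos(π*x/2)/2.
Note φ(0) = φ(2) = 0, so the boundary term u·φ vanishes.
LHS = ∫_0^2 u(x) φ'(x) dx = ∫_0^2 (π*x^2*cos(π*x/2) - π*x*cos(π*x/2) - π*cos(π*x/2)) dx. Term by term:
  ∫_0^2 -π*cos(π*x/2) dx = 0;  ∫_0^2 π*x^2*cos(π*x/2) dx = -16/π;  ∫_0^2 -π*x*cos(π*x/2) dx = 8/π.
Sum: 0 − 16/π + 8/π = -8/π.
So LHS = -8/π.
∫_0^2 v(x) φ(x) dx = ∫_0^2 (4*x*sin(π*x/2) - 2*sin(π*x/2)) dx. Term by term:
  ∫_0^2 -2*sin(π*x/2) dx = -8/π;  ∫_0^2 4*x*sin(π*x/2) dx = 16/π.
Sum: -8/π + 16/π = 8/π.
So RHS = -∫_0^2 v(x) φ(x) dx = -8/π.
LHS = RHS, so the identity holds for this test φ.
Moreover u is smooth here and v(x) = u'(x) = 4*x - 2 pointwise, so the identity holds for every test function. Hence v is the weak derivative of u.


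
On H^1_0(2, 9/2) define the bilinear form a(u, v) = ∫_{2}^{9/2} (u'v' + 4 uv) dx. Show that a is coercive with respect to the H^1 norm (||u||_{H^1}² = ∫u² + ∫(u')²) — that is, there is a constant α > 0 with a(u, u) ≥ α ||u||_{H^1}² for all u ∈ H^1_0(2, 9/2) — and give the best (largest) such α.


α = 1

Coercivity of a(·,·) on H^1_0(2, 9/2) means a(u, u) ≥ α ||u||_{H^1}² for every u ∈ H^1_0.
The interval has length L = 5/2, and Poincaré/coercivity depend only on L. Here a(u, u) = ∫(u')² + (4)·∫u².
Here c = 4 ≥ 1, so a(u,u) = ∫(u')² + c∫u² ≥ ∫(u')² + ∫u² = ||u||_{H^1}², i.e. α = 1 works. No larger α is possible: a(u,u) ≥ α||u||_{H^1}² means (1−α)∫(u')² ≥ (α−c)∫u², and for the modes u_n = sin(nπ(x−x₀)/L) (x₀ the left endpoint) one has ∫u_n²/∫(u_n')² = (L/(nπ))² → 0, so a(u_n,u_n)/||u_n||_{H^1}² → 1. Hence the optimal constant is α = 1.
Therefore α = 1.


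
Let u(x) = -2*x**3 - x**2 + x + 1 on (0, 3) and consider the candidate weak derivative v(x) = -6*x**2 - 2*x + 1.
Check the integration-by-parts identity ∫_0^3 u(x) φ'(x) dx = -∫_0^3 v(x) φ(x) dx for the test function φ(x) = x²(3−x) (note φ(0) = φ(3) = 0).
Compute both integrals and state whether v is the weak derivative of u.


LHS = 3267/20, RHS = 3267/20. Yes, v = u' weakly.

u(x) = -2*x**3 - x**2 + x + 1, classical derivative u'(x) = -6*x**2 - 2*x + 1.
φ(x) = x²(3−x), so φ'(x) = 3*x*(2 - x).
Note φ(0) = φ(3) = 0, so the boundary term u·φ vanishes.
LHS = ∫_0^3 u(x) φ'(x) dx = ∫_0^3 (6*x^5 - 9*x^4 - 9*x^3 + 3*x^2 + 6*x) dx. Term by term:
  ∫_0^3 6*x^5 dx = 729;  ∫_0^3 -9*x^4 dx = -2187/5;  ∫_0^3 -9*x^3 dx = -729/4;
  ∫_0^3 3*x^2 dx = 27;  ∫_0^3 6*x dx = 27.
Sum: 729 − 2187/5 − 729/4 + 27 + 27 = 3267/20.
So LHS = 3267/20.
∫_0^3 v(x) φ(x) dx = ∫_0^3 (6*x^5 - 16*x^4 - 7*x^3 + 3*x^2) dx. Term by term:
  ∫_0^3 6*x^5 dx = 729;  ∫_0^3 -16*x^4 dx = -3888/5;  ∫_0^3 -7*x^3 dx = -567/4;
  ∫_0^3 3*x^2 dx = 27.
Sum: 729 − 3888/5 − 567/4 + 27 = -3267/20.
So RHS = -∫_0^3 v(x) φ(x) dx = 3267/20.
LHS = RHS, so the identity holds for this test φ.
Moreover u is smooth here and v(x) = u'(x) = -6*x**2 - 2*x + 1 pointwise, so the identity holds for every test function. Hence v is the weak derivative of u.


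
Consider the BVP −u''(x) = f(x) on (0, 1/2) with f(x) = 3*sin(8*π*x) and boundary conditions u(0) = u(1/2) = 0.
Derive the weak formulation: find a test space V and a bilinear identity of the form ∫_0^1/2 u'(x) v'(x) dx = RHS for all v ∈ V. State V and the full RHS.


V = H^1_0(0, 1/2) (so v(0) = v(1/2) = 0); weak form: ∫_0^1/2 u'v' dx = ∫_0^1/2 (3*sin(8*π*x)) v dx for all v ∈ V.

Multiply both sides by a test function v and integrate from 0 to 1/2:
  ∫_0^1/2 −u''(x) v(x) dx = ∫_0^1/2 f(x) v(x) dx.
Integrate the LHS by parts once:
  ∫_0^1/2 −u'' v dx = −[u'(x) v(x)]_0^1/2 + ∫_0^1/2 u'(x) v'(x) dx.
Thus ∫_0^1/2 u'(x) v'(x) dx = ∫_0^1/2 f(x) v(x) dx + [u'(x) v(x)]_0^1/2.
Choose V so that boundary terms are either known or forced to vanish.
u is Dirichlet: u(0) = u(1/2) = 0. Let V = H^1_0(0, 1/2); then v(0) = v(1/2) = 0, and [u' v]_0^1/2 = 0.
Weak formulation: find u (satisfying any essential BC) such that ∫_0^1/2 u'(x) v'(x) dx = ∫_0^1/2 f v dx for all v ∈ V.
Substituting f(x) = 3*sin(8*π*x), the right-hand side is ∫_0^1/2 (3*sin(8*π*x)) v dx.


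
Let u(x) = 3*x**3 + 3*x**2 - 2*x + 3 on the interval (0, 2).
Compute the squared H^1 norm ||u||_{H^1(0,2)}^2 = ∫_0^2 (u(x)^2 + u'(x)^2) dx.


||u||_{H^1}^2 = 139066/105

The H^1 norm (squared) on an interval (0, L) is
  ||u||_{H^1}^2 = ∫_0^L u(x)^2 dx + ∫_0^L u'(x)^2 dx.
Compute u'(x) = 9*x**2 + 6*x - 2.
Then u(x)^2 = 9*x**6 + 18*x**5 - 3*x**4 + 6*x**3 + 22*x**2 - 12*x + 9 and u'(x)^2 = 81*x**4 + 108*x**3 - 24*x + 4.
Integrate each monomial from 0 to 2 using ∫_0^2 c·x^n dx = c·2^(n+1)/(n+1):
  ∫_0^2 u(x)^2 dx = ∫_0^2 (9*x^6 + 18*x^5 - 3*x^4 + 6*x^3 + 22*x^2 - 12*x + 9) dx. Term by term:
    ∫_0^2 9*x^6 dx = 1152/7;  ∫_0^2 18*x^5 dx = 192;  ∫_0^2 -3*x^4 dx = -96/5;
    ∫_0^2 6*x^3 dx = 24;  ∫_0^2 22*x^2 dx = 176/3;  ∫_0^2 -12*x dx = -24;
    ∫_0^2 9 dx = 18.
  Sum: 1152/7 + 192 − 96/5 + 24 + 176/3 − 24 + 18 = 43474/105.
  ∫_0^2 u'(x)^2 dx = ∫_0^2 (81*x^4 + 108*x^3 - 24*x + 4) dx. Term by term:
    ∫_0^2 81*x^4 dx = 2592/5;  ∫_0^2 108*x^3 dx = 432;  ∫_0^2 -24*x dx = -48;
    ∫_0^2 4 dx = 8.
  Sum: 2592/5 + 432 − 48 + 8 = 4552/5.
Adding: ||u||_{H^1}^2 = 43474/105 + 4552/5 = 139066/105.


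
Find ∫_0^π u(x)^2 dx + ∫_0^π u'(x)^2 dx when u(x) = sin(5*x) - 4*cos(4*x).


||u||_{H^1(0,π)}^2 = -1360/9 + 149*π

u'(x) = 16*sin(4*x) + 5*cos(5*x).
Expand u² and (u')² and integrate term by term on (0, π), using: for integers n ≥ 1, ∫_0^π sin²(nx) dx = ∫_0^π cos²(nx) dx = π/2; for n ≠ n', ∫_0^π sin(nx)sin(n'x) dx = ∫_0^π cos(nx)cos(n'x) dx = 0; and by product-to-sum, ∫_0^π sin(nx)cos(n'x) dx = ½∫_0^π [sin((n+n')x) + sin((n−n')x)] dx, which is 0 when n+n' is even and 2n/(n²−n'²) when n+n' is odd (it need not vanish on (0, π)).
  u² squared terms: (-4)²·∫cos(4x)² dx = 16·π/2 = 8*π;  (1)²·∫sin(5x)² dx = 1·π/2 = π/2.
  u² cross terms: 2·(-4)·(1)·∫cos(4x)·sin(5x) dx = -8·(10/9) = -80/9.
  So ∫_0^π u² dx = 8*π + π/2 − 80/9 = -80/9 + 17*π/2.
  (u')² squared terms: (5)²·∫cos(5x)² dx = 25·π/2 = 25*π/2;  (16)²·∫sin(4x)² dx = 256·π/2 = 128*π.
  (u')² cross terms: 2·(5)·(16)·∫cos(5x)·sin(4x) dx = 160·(-8/9) = -1280/9.
  So ∫_0^π (u')² dx = 25*π/2 + 128*π − 1280/9 = -1280/9 + 281*π/2.
||u||_{H^1}^2 = (-80/9 + 17*π/2) + (-1280/9 + 281*π/2) = -1360/9 + 149*π.


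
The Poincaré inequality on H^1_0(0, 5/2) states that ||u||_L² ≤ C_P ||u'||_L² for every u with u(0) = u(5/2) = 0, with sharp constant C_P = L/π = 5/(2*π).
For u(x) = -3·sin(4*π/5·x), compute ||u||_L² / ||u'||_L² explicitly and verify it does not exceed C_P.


||u||_L² / ||u'||_L² = 5/(4*π) < C_P = 5/(2*π).

u(x) = -3·sin(4*π/5·x), so u'(x) = -12*π*cos(4*π*x/5)/5.
Writing u(x) = A·sin(kπx/L) with A = -3 and k = 2, use ∫_0^L sin²(kπx/L) dx = L/2 and ∫_0^L cos²(kπx/L) dx = L/2.
u² = 9·sin²(4*π/5·x) and (u')² = 144*π^2/25·cos²(4*π/5·x), and each of sin², cos² integrates to L/2 = 5/4 over (0, 5/2).
∫_0^5/2 u² dx = 45/4, so ||u||_L² = 3*sqrt(5)/2.
∫_0^5/2 (u')² dx = 36*π^2/5, so ||u'||_L² = 6*sqrt(5)*π/5.
Ratio ||u||_L² / ||u'||_L² = 5/(4*π).
Sharp Poincaré constant on H^1_0(0, 5/2) is C_P = L/π = 5/(2*π), achieved by sin(2*π/5·x).
This is the k = 2 harmonic; the ratio L/(kπ) is strictly less than C_P = L/π, consistent with the sharp inequality ||u||_L² ≤ C_P ||u'||_L².


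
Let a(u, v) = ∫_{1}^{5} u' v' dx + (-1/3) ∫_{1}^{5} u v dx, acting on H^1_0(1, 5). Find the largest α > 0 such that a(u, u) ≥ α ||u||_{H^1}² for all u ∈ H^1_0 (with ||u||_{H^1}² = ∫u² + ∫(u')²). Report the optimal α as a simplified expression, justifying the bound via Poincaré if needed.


α = (-16/3 + π^2)/(π^2 + 16)

Coercivity of a(·,·) on H^1_0(1, 5) means a(u, u) ≥ α ||u||_{H^1}² for every u ∈ H^1_0.
The interval has length L = 4, and Poincaré/coercivity depend only on L. Here a(u, u) = ∫(u')² + (-1/3)·∫u².
Here c = -1/3 < 0 with |c| < (π/L)² = π^2/16, so coercivity still holds. The condition a(u,u) ≥ α||u||_{H^1}² reads (1−α)∫(u')² ≥ (α−c)∫u². Any admissible α is ≤ 1 (rapidly oscillating u have ∫u²/∫(u')² → 0), and α = 1 would force 0 ≥ (1−c)∫u², impossible since c < 1; so 1−α > 0. By the sharp Poincaré inequality on H^1_0 of an interval of length L, ∫(u')² ≥ (π/L)²∫u² with equality for the first sine mode sin(π(x−x₀)/L) (x₀ the left endpoint), so the inequality holds for all u iff (1−α)(π/L)² ≥ α − c, i.e. α ≤ ((π/L)² + c)/((π/L)² + 1) = (1 + c(L/π)²)/(1 + (L/π)²). (Direct route, valid since c ≤ 0: Poincaré gives c∫u² ≥ c(L/π)²∫(u')², so a(u,u) ≥ (1 + c(L/π)²)∫(u')², while ||u||_{H^1}² ≤ (1 + (L/π)²)∫(u')²; dividing yields the same α.) With (π/L)² = π^2/16 and c = -1/3, the largest admissible constant is α = ((π/L)² + c)/((π/L)² + 1).
Simplifying, α = (-16/3 + π^2)/(π^2 + 16).


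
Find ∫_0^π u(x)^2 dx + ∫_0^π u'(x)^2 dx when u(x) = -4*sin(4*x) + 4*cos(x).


||u||_{H^1(0,π)}^2 = -512/15 + 152*π

u'(x) = -4*sin(x) - 16*cos(4*x).
Expand u² and (u')² and integrate term by term on (0, π), using: for integers n ≥ 1, ∫_0^π sin²(nx) dx = ∫_0^π cos²(nx) dx = π/2; for n ≠ n', ∫_0^π sin(nx)sin(n'x) dx = ∫_0^π cos(nx)cos(n'x) dx = 0; and by product-to-sum, ∫_0^π sin(nx)cos(n'x) dx = ½∫_0^π [sin((n+n')x) + sin((n−n')x)] dx, which is 0 when n+n' is even and 2n/(n²−n'²) when n+n' is odd (it need not vanish on (0, π)).
  u² squared terms: (-4)²·∫sin(4x)² dx = 16·π/2 = 8*π;  (4)²·∫cos(x)² dx = 16·π/2 = 8*π.
  u² cross terms: 2·(-4)·(4)·∫sin(4x)·cos(x) dx = -32·(8/15) = -256/15.
  So ∫_0^π u² dx = 8*π + 8*π − 256/15 = -256/15 + 16*π.
  (u')² squared terms: (-16)²·∫cos(4x)² dx = 256·π/2 = 128*π;  (-4)²·∫sin(x)² dx = 16·π/2 = 8*π.
  (u')² cross terms: 2·(-16)·(-4)·∫cos(4x)·sin(x) dx = 128·(-2/15) = -256/15.
  So ∫_0^π (u')² dx = 128*π + 8*π − 256/15 = -256/15 + 136*π.
||u||_{H^1}^2 = (-256/15 + 16*π) + (-256/15 + 136*π) = -512/15 + 152*π.


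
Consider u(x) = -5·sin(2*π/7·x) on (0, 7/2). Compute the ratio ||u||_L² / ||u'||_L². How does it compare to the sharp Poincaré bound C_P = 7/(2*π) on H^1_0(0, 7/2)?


||u||_L² / ||u'||_L² = 7/(2*π) = C_P.

u(x) = -5·sin(2*π/7·x), so u'(x) = -10*π*cos(2*π*x/7)/7.
Writing u(x) = A·sin(kπx/L) with A = -5 and k = 1, use ∫_0^L sin²(kπx/L) dx = L/2 and ∫_0^L cos²(kπx/L) dx = L/2.
u² = 25·sin²(2*π/7·x) and (u')² = 100*π^2/49·cos²(2*π/7·x), and each of sin², cos² integrates to L/2 = 7/4 over (0, 7/2).
∫_0^7/2 u² dx = 175/4, so ||u||_L² = 5*sqrt(7)/2.
∫_0^7/2 (u')² dx = 25*π^2/7, so ||u'||_L² = 5*sqrt(7)*π/7.
Ratio ||u||_L² / ||u'||_L² = 7/(2*π).
Sharp Poincaré constant on H^1_0(0, 7/2) is C_P = L/π = 7/(2*π), achieved by sin(2*π/7·x).
This is the k = 1 eigenfunction (up to amplitude), so the ratio equals the sharp Poincaré constant exactly.


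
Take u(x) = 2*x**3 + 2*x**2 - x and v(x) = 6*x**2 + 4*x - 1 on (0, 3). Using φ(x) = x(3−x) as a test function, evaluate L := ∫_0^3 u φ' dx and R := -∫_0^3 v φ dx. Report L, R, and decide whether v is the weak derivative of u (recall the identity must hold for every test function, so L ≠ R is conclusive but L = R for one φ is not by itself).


LHS = -477/5, RHS = -477/5. Yes, v = u' weakly.

u(x) = 2*x**3 + 2*x**2 - x, classical derivative u'(x) = 6*x**2 + 4*x - 1.
φ(x) = x(3−x), so φ'(x) = 3 - 2*x.
Note φ(0) = φ(3) = 0, so the boundary term u·φ vanishes.
LHS = ∫_0^3 u(x) φ'(x) dx = ∫_0^3 (-4*x^4 + 2*x^3 + 8*x^2 - 3*x) dx. Term by term:
  ∫_0^3 -4*x^4 dx = -972/5;  ∫_0^3 2*x^3 dx = 81/2;  ∫_0^3 8*x^2 dx = 72;
  ∫_0^3 -3*x dx = -27/2.
Sum: -972/5 + 81/2 + 72 − 27/2 = -477/5.
So LHS = -477/5.
∫_0^3 v(x) φ(x) dx = ∫_0^3 (-6*x^4 + 14*x^3 + 13*x^2 - 3*x) dx. Term by term:
  ∫_0^3 -6*x^4 dx = -1458/5;  ∫_0^3 14*x^3 dx = 567/2;  ∫_0^3 13*x^2 dx = 117;
  ∫_0^3 -3*x dx = -27/2.
Sum: -1458/5 + 567/2 + 117 − 27/2 = 477/5.
So RHS = -∫_0^3 v(x) φ(x) dx = -477/5.
LHS = RHS, so the identity holds for this test φ.
Moreover u is smooth here and v(x) = u'(x) = 6*x**2 + 4*x - 1 pointwise, so the identity holds for every test function. Hence v is the weak derivative of u.


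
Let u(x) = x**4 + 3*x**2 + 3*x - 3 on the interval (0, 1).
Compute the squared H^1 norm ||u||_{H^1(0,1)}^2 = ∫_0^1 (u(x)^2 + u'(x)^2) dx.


||u||_{H^1}^2 = 38401/630

The H^1 norm (squared) on an interval (0, L) is
  ||u||_{H^1}^2 = ∫_0^L u(x)^2 dx + ∫_0^L u'(x)^2 dx.
Compute u'(x) = 4*x**3 + 6*x + 3.
Then u(x)^2 = x**8 + 6*x**6 + 6*x**5 + 3*x**4 + 18*x**3 - 9*x**2 - 18*x + 9 and u'(x)^2 = 16*x**6 + 48*x**4 + 24*x**3 + 36*x**2 + 36*x + 9.
Integrate each monomial from 0 to 1 using ∫_0^1 c·x^n dx = c·1^(n+1)/(n+1):
  ∫_0^1 u(x)^2 dx = ∫_0^1 (x^8 + 6*x^6 + 6*x^5 + 3*x^4 + 18*x^3 - 9*x^2 - 18*x + 9) dx. Term by term:
    ∫_0^1 x^8 dx = 1/9;  ∫_0^1 6*x^6 dx = 6/7;  ∫_0^1 6*x^5 dx = 1;
    ∫_0^1 3*x^4 dx = 3/5;  ∫_0^1 18*x^3 dx = 9/2;  ∫_0^1 -9*x^2 dx = -3;
    ∫_0^1 -18*x dx = -9;  ∫_0^1 9 dx = 9.
  Sum: 1/9 + 6/7 + 1 + 3/5 + 9/2 − 3 − 9 + 9 = 2563/630.
  ∫_0^1 u'(x)^2 dx = ∫_0^1 (16*x^6 + 48*x^4 + 24*x^3 + 36*x^2 + 36*x + 9) dx. Term by term:
    ∫_0^1 16*x^6 dx = 16/7;  ∫_0^1 48*x^4 dx = 48/5;  ∫_0^1 24*x^3 dx = 6;
    ∫_0^1 36*x^2 dx = 12;  ∫_0^1 36*x dx = 18;  ∫_0^1 9 dx = 9.
  Sum: 16/7 + 48/5 + 6 + 12 + 18 + 9 = 1991/35.
Adding: ||u||_{H^1}^2 = 2563/630 + 1991/35 = 38401/630.


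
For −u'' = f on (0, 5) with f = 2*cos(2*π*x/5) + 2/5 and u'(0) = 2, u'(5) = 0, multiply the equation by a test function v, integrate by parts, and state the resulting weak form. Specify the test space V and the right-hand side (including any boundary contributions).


V = H^1(0, 5) (v unrestricted at boundary; u is determined up to an additive constant); weak form: ∫_0^5 u'v' dx = ∫_0^5 (2*cos(2*π*x/5) + 2/5) v dx − 2·v(0) for all v ∈ V.

Multiply both sides by a test function v and integrate from 0 to 5:
  ∫_0^5 −u''(x) v(x) dx = ∫_0^5 f(x) v(x) dx.
Integrate the LHS by parts once:
  ∫_0^5 −u'' v dx = −[u'(x) v(x)]_0^5 + ∫_0^5 u'(x) v'(x) dx.
Thus ∫_0^5 u'(x) v'(x) dx = ∫_0^5 f(x) v(x) dx + [u'(x) v(x)]_0^5.
Choose V so that boundary terms are either known or forced to vanish.
u has inhomogeneous Neumann u'(0) = 2, u'(5) = 0. [u' v]_0^5 = (0)·v(5) − (2)·v(0) = − 2·v(0). Take V = H^1(0, 5); boundary term becomes part of RHS.
Weak formulation: find u (satisfying any essential BC) such that ∫_0^5 u'(x) v'(x) dx = ∫_0^5 f v dx − 2·v(0) for all v ∈ V (Neumann data are natural BCs: they enter the RHS as boundary terms).
Substituting f(x) = 2*cos(2*π*x/5) + 2/5, the right-hand side is ∫_0^5 (2*cos(2*π*x/5) + 2/5) v dx − 2·v(0).
Compatibility check (pure Neumann): taking v ≡ 1 ∈ V gives 0 = ∫_0^5 f dx + (0) − (2), i.e. ∫_0^5 f dx must equal u'(0) − u'(5) = 2. Indeed ∫_0^5 (2*cos(2*π*x/5) + 2/5) dx = 2, so the data are compatible. The solution is then unique only up to an additive constant (fix it e.g. by requiring ∫_0^5 u dx = 0).


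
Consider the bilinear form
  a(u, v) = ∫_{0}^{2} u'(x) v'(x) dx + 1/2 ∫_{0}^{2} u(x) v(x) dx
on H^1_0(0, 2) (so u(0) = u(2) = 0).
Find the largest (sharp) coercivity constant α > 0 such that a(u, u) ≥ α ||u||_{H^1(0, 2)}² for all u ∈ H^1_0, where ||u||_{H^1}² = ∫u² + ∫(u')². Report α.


α = (2 + π^2)/(4 + π^2)

Coercivity of a(·,·) on H^1_0(0, 2) means a(u, u) ≥ α ||u||_{H^1}² for every u ∈ H^1_0.
The interval has length L = 2, and Poincaré/coercivity depend only on L. Here a(u, u) = ∫(u')² + (1/2)·∫u².
Here 0 < c = 1/2 < 1. The condition a(u,u) ≥ α||u||_{H^1}² reads (1−α)∫(u')² ≥ (α−c)∫u². Any admissible α is ≤ 1 (rapidly oscillating u have ∫u²/∫(u')² → 0), and α = 1 would force 0 ≥ (1−c)∫u², impossible since c < 1; so 1−α > 0. By the sharp Poincaré inequality on H^1_0 of an interval of length L, ∫(u')² ≥ (π/L)²∫u² with equality for the first sine mode sin(π(x−x₀)/L) (x₀ the left endpoint), so the inequality holds for all u iff (1−α)(π/L)² ≥ α − c, i.e. α ≤ ((π/L)² + c)/((π/L)² + 1) = (1 + c(L/π)²)/(1 + (L/π)²). With (π/L)² = π^2/4 and c = 1/2, the largest admissible constant is α = ((π/L)² + c)/((π/L)² + 1).
Simplifying, α = (2 + π^2)/(4 + π^2).


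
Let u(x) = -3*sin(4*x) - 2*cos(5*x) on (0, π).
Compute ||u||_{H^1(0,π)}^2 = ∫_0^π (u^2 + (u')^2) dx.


||u||_{H^1(0,π)}^2 = -832/3 + 257*π/2

u'(x) = 10*sin(5*x) - 12*cos(4*x).
Expand u² and (u')² and integrate term by term on (0, π), using: for integers n ≥ 1, ∫_0^π sin²(nx) dx = ∫_0^π cos²(nx) dx = π/2; for n ≠ n', ∫_0^π sin(nx)sin(n'x) dx = ∫_0^π cos(nx)cos(n'x) dx = 0; and by product-to-sum, ∫_0^π sin(nx)cos(n'x) dx = ½∫_0^π [sin((n+n')x) + sin((n−n')x)] dx, which is 0 when n+n' is even and 2n/(n²−n'²) when n+n' is odd (it need not vanish on (0, π)).
  u² squared terms: (-3)²·∫sin(4x)² dx = 9·π/2 = 9*π/2;  (-2)²·∫cos(5x)² dx = 4·π/2 = 2*π.
  u² cross terms: 2·(-3)·(-2)·∫sin(4x)·cos(5x) dx = 12·(-8/9) = -32/3.
  So ∫_0^π u² dx = 9*π/2 + 2*π − 32/3 = -32/3 + 13*π/2.
  (u')² squared terms: (-12)²·∫cos(4x)² dx = 144·π/2 = 72*π;  (10)²·∫sin(5x)² dx = 100·π/2 = 50*π.
  (u')² cross terms: 2·(-12)·(10)·∫cos(4x)·sin(5x) dx = -240·(10/9) = -800/3.
  So ∫_0^π (u')² dx = 72*π + 50*π − 800/3 = -800/3 + 122*π.
||u||_{H^1}^2 = (-32/3 + 13*π/2) + (-800/3 + 122*π) = -832/3 + 257*π/2.


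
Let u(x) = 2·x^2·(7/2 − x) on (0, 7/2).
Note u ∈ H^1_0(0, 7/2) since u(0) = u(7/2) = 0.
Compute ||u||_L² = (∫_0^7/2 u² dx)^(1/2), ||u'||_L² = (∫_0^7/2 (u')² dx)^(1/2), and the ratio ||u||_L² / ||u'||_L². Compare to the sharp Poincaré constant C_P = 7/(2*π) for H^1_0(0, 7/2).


||u||_L² / ||u'||_L² = sqrt(14)/4 < C_P = 7/(2*π).

u(x) = 2·x^2·(7/2 − x), so u'(x) = 2*x*(7 - 3*x).
u(x) = 2·x^2·(7/2 − x) vanishes at x = 0 and x = 7/2, so u ∈ H^1_0(0, 7/2). Differentiate via the product rule and integrate the resulting polynomials term by term.
  ∫_0^7/2 u² dx = ∫_0^7/2 (4*x^6 - 28*x^5 + 49*x^4) dx. Term by term:
    ∫_0^7/2 4*x^6 dx = 117649/32;  ∫_0^7/2 -28*x^5 dx = -823543/96;  ∫_0^7/2 49*x^4 dx = 823543/160.
  Sum: 117649/32 − 823543/96 + 823543/160 = 117649/480.
  ∫_0^7/2 (u')² dx = ∫_0^7/2 (36*x^4 - 168*x^3 + 196*x^2) dx. Term by term:
    ∫_0^7/2 36*x^4 dx = 151263/40;  ∫_0^7/2 -168*x^3 dx = -50421/8;  ∫_0^7/2 196*x^2 dx = 16807/6.
  Sum: 151263/40 − 50421/8 + 16807/6 = 16807/60.
∫_0^7/2 u² dx = 117649/480, so ||u||_L² = 343*sqrt(30)/120.
∫_0^7/2 (u')² dx = 16807/60, so ||u'||_L² = 49*sqrt(105)/30.
Ratio ||u||_L² / ||u'||_L² = sqrt(14)/4.
Sharp Poincaré constant on H^1_0(0, 7/2) is C_P = L/π = 7/(2*π), achieved by sin(2*π/7·x).
A polynomial bump cannot attain the sharp Poincaré constant (only the first sine eigenfunction does), so the ratio is strictly less than C_P, consistent with ||u||_L² ≤ C_P ||u'||_L².


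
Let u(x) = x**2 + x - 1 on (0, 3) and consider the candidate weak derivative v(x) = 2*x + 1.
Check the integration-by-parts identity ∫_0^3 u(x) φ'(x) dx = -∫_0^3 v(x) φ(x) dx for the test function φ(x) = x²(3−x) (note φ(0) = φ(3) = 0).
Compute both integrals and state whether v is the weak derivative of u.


LHS = -621/20, RHS = -621/20. Yes, v = u' weakly.

u(x) = x**2 + x - 1, classical derivative u'(x) = 2*x + 1.
φ(x) = x²(3−x), so φ'(x) = 3*x*(2 - x).
Note φ(0) = φ(3) = 0, so the boundary term u·φ vanishes.
LHS = ∫_0^3 u(x) φ'(x) dx = ∫_0^3 (-3*x^4 + 3*x^3 + 9*x^2 - 6*x) dx. Term by term:
  ∫_0^3 -3*x^4 dx = -729/5;  ∫_0^3 3*x^3 dx = 243/4;  ∫_0^3 9*x^2 dx = 81;
  ∫_0^3 -6*x dx = -27.
Sum: -729/5 + 243/4 + 81 − 27 = -621/20.
So LHS = -621/20.
∫_0^3 v(x) φ(x) dx = ∫_0^3 (-2*x^4 + 5*x^3 + 3*x^2) dx. Term by term:
  ∫_0^3 -2*x^4 dx = -486/5;  ∫_0^3 5*x^3 dx = 405/4;  ∫_0^3 3*x^2 dx = 27.
Sum: -486/5 + 405/4 + 27 = 621/20.
So RHS = -∫_0^3 v(x) φ(x) dx = -621/20.
LHS = RHS, so the identity holds for this test φ.
Moreover u is smooth here and v(x) = u'(x) = 2*x + 1 pointwise, so the identity holds for every test function. Hence v is the weak derivative of u.


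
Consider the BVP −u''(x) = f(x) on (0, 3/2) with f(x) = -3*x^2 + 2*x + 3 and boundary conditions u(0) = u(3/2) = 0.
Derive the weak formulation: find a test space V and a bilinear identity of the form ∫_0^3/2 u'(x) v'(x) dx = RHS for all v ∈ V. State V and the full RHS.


V = H^1_0(0, 3/2) (so v(0) = v(3/2) = 0); weak form: ∫_0^3/2 u'v' dx = ∫_0^3/2 (-3*x^2 + 2*x + 3) v dx for all v ∈ V.

Multiply both sides by a test function v and integrate from 0 to 3/2:
  ∫_0^3/2 −u''(x) v(x) dx = ∫_0^3/2 f(x) v(x) dx.
Integrate the LHS by parts once:
  ∫_0^3/2 −u'' v dx = −[u'(x) v(x)]_0^3/2 + ∫_0^3/2 u'(x) v'(x) dx.
Thus ∫_0^3/2 u'(x) v'(x) dx = ∫_0^3/2 f(x) v(x) dx + [u'(x) v(x)]_0^3/2.
Choose V so that boundary terms are either known or forced to vanish.
u is Dirichlet: u(0) = u(3/2) = 0. Let V = H^1_0(0, 3/2); then v(0) = v(3/2) = 0, and [u' v]_0^3/2 = 0.
Weak formulation: find u (satisfying any essential BC) such that ∫_0^3/2 u'(x) v'(x) dx = ∫_0^3/2 f v dx for all v ∈ V.
Substituting f(x) = -3*x^2 + 2*x + 3, the right-hand side is ∫_0^3/2 (-3*x^2 + 2*x + 3) v dx.


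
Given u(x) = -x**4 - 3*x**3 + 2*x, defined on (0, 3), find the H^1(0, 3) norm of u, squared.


||u||_{H^1}^2 = 3630741/140

The H^1 norm (squared) on an interval (0, L) is
  ||u||_{H^1}^2 = ∫_0^L u(x)^2 dx + ∫_0^L u'(x)^2 dx.
Compute u'(x) = -4*x**3 - 9*x**2 + 2.
Then u(x)^2 = x**8 + 6*x**7 + 9*x**6 - 4*x**5 - 12*x**4 + 4*x**2 and u'(x)^2 = 16*x**6 + 72*x**5 + 81*x**4 - 16*x**3 - 36*x**2 + 4.
Integrate each monomial from 0 to 3 using ∫_0^3 c·x^n dx = c·3^(n+1)/(n+1):
  ∫_0^3 u(x)^2 dx = ∫_0^3 (x^8 + 6*x^7 + 9*x^6 - 4*x^5 - 12*x^4 + 4*x^2) dx. Term by term:
    ∫_0^3 x^8 dx = 2187;  ∫_0^3 6*x^7 dx = 19683/4;  ∫_0^3 9*x^6 dx = 19683/7;
    ∫_0^3 -4*x^5 dx = -486;  ∫_0^3 -12*x^4 dx = -2916/5;  ∫_0^3 4*x^2 dx = 36.
  Sum: 2187 + 19683/4 + 19683/7 − 486 − 2916/5 + 36 = 1244097/140.
  ∫_0^3 u'(x)^2 dx = ∫_0^3 (16*x^6 + 72*x^5 + 81*x^4 - 16*x^3 - 36*x^2 + 4) dx. Term by term:
    ∫_0^3 16*x^6 dx = 34992/7;  ∫_0^3 72*x^5 dx = 8748;  ∫_0^3 81*x^4 dx = 19683/5;
    ∫_0^3 -16*x^3 dx = -324;  ∫_0^3 -36*x^2 dx = -324;  ∫_0^3 4 dx = 12.
  Sum: 34992/7 + 8748 + 19683/5 − 324 − 324 + 12 = 596661/35.
Adding: ||u||_{H^1}^2 = 1244097/140 + 596661/35 = 3630741/140.
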